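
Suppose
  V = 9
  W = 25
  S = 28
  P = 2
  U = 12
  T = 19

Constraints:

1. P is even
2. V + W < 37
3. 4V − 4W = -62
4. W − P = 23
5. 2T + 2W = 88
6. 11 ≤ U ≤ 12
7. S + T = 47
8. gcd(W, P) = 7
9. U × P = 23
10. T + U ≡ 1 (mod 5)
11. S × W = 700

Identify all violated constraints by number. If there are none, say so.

1. P = 2 is even — holds.
2. V + W = 9 + 25 = 34; 34 < 37 — holds.
3. 4V − 4W = 4(9) − 4(25) = -64, not -62 — does not hold.
4. W − P = 25 − 2 = 23 — holds.
5. 2T + 2W = 2(19) + 2(25) = 88 — holds.
6. U = 12 lies in [11, 12] — holds.
7. S + T = 28 + 19 = 47 — holds.
8. gcd(25, 2) = 1, not 7 — does not hold.
9. U × P = 12 × 2 = 24, not 23 — does not hold.
10. T + U = 31; 31 mod 5 = 1 — holds.
11. S × W = 28 × 25 = 700 — holds.

Constraints 3, 8, and 9 do not hold.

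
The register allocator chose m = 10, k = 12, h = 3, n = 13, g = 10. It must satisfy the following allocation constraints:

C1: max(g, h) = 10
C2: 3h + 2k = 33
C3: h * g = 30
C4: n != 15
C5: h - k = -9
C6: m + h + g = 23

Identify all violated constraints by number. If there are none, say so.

No violations.

C1: max(10, 3) = 10 — satisfied.
C2: 3h + 2k = 3(3) + 2(12) = 33 — satisfied.
C3: h * g = 3 * 10 = 30 — satisfied.
C4: n = 13, and 13 ≠ 15 — satisfied.
C5: h - k = 3 - 12 = -9 — satisfied.
C6: m + h + g = 10 + 3 + 10 = 23 — satisfied.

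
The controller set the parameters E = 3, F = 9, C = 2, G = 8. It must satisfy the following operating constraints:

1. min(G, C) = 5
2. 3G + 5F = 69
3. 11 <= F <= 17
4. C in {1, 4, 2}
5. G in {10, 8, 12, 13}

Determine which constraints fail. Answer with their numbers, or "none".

Constraints 1, 3 are violated.

1. min(8, 2) = 2, not 5  ✗
2. 3G + 5F = 3(8) + 5(9) = 69  ✓
3. F = 9 is outside [11, 17]  ✗
4. C = 2 is in {1, 4, 2}  ✓
5. G = 8 is in {10, 8, 12, 13}  ✓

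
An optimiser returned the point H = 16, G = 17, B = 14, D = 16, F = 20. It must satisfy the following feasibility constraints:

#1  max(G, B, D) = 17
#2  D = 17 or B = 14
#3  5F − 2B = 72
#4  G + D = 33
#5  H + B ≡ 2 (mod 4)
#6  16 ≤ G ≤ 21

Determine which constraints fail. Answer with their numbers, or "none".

No violations.

#1 max(17, 14, 16) = 17  OK
#2 D = 16 ≠ 17, but B = 14 = 14 (second disjunct)  OK
#3 5F − 2B = 5(20) − 2(14) = 72  OK
#4 G + D = 17 + 16 = 33  OK
#5 H + B = 30; 30 mod 4 = 2  OK
#6 G = 17 lies in [16, 21]  OK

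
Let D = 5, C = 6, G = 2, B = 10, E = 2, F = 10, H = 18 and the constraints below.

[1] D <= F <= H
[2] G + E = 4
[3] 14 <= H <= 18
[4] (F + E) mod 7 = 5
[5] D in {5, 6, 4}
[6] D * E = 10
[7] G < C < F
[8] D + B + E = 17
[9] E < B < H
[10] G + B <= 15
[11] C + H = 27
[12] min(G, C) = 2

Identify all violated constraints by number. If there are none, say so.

Violated: 11.

[1] values 5 <= 10 <= 18  yes
[2] G + E = 2 + 2 = 4  yes
[3] H = 18 lies in [14, 18]  yes
[4] F + E = 12; 12 mod 7 = 5  yes
[5] D = 5 is in {5, 6, 4}  yes
[6] D * E = 5 * 2 = 10  yes
[7] values 2 < 6 < 10  yes
[8] D + B + E = 5 + 10 + 2 = 17  yes
[9] values 2 < 10 < 18  yes
[10] G + B = 2 + 10 = 12; 12 ≤ 15  yes
[11] C + H = 6 + 18 = 24, not 27  no
[12] min(2, 6) = 2  yes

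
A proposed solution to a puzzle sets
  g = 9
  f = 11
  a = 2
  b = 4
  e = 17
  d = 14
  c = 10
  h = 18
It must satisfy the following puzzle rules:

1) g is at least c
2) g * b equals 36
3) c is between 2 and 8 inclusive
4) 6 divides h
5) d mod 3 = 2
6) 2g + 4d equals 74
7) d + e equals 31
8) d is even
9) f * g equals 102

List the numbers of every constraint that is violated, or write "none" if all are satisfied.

Constraints 1, 3, and 9 are violated.

1) g = 9, c = 10; 9 < 10 (want ≥)  false
2) g * b = 9 * 4 = 36  true
3) c = 10 is outside [2, 8]  false
4) 18 / 6 = 3, so 6 divides 18  true
5) 14 mod 3 = 2  true
6) 2g + 4d = 2(9) + 4(14) = 74  true
7) d + e = 14 + 17 = 31  true
8) d = 14 is even  true
9) f * g = 11 * 9 = 99, not 102  false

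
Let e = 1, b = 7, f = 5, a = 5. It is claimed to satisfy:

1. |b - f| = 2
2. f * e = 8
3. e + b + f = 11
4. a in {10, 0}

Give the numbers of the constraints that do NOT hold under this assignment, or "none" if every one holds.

Violated: 2, 3, 4.

1. |7 - 5| = 2 — OK.
2. f * e = 5 * 1 = 5, not 8 — violated.
3. e + b + f = 1 + 7 + 5 = 13, not 11 — violated.
4. a = 5 is not in {10, 0} — violated.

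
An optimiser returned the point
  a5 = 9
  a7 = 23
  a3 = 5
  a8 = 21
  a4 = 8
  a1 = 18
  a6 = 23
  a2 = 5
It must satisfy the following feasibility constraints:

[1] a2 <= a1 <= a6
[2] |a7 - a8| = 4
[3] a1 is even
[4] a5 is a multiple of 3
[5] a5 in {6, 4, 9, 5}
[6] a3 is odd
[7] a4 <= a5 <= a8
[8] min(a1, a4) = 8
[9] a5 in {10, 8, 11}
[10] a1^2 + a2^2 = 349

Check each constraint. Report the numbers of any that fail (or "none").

[1] values 5 <= 18 <= 23  ✓
[2] |23 - 21| = 2, not 4  ✗
[3] a1 = 18 is even  ✓
[4] 9 / 3 = 3, so 3 divides 9  ✓
[5] a5 = 9 is in {6, 4, 9, 5}  ✓
[6] a3 = 5 is odd  ✓
[7] values 8 <= 9 <= 21  ✓
[8] min(18, 8) = 8  ✓
[9] a5 = 9 is not in {10, 8, 11}  ✗
[10] a1^2 + a2^2 = 18^2 + 5^2 = 324 + 25 = 349  ✓

The assignment fails constraints 2, 9.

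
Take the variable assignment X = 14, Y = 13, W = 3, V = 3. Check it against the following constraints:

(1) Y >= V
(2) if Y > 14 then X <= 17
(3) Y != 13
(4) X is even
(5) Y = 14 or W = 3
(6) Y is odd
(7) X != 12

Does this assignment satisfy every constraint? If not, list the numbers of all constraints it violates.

(1) Y = 13, V = 3; 13 ≥ 3  ✓
(2) Y = 13, not > 14; antecedent false, conditional vacuously true  ✓
(3) Y = 13, but 13 is required to differ  ✗
(4) X = 14 is even  ✓
(5) Y = 13 ≠ 14, but W = 3 = 3 (second disjunct)  ✓
(6) Y = 13 is odd  ✓
(7) X = 14, and 14 ≠ 12  ✓

No — constraint 3 is not satisfied.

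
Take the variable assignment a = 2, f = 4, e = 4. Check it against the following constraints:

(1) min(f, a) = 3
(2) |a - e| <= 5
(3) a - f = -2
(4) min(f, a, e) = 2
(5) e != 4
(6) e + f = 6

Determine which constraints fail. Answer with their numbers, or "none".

(1) min(4, 2) = 2, not 3  FAIL
(2) |2 - 4| = 2; 2 ≤ 5  OK
(3) a - f = 2 - 4 = -2  OK
(4) min(4, 2, 4) = 2  OK
(5) e = 4, but 4 is required to differ  FAIL
(6) e + f = 4 + 4 = 8, not 6  FAIL

The assignment fails constraints 1, 5, 6.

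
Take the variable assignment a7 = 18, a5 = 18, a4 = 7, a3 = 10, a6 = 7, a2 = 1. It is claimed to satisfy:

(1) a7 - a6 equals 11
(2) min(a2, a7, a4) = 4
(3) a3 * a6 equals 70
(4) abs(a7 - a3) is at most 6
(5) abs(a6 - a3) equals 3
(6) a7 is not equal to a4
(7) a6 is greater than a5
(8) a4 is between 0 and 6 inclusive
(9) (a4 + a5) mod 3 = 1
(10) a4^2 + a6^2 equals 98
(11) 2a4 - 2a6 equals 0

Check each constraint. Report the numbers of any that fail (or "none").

(1) a7 - a6 = 18 - 7 = 11 — satisfied.
(2) min(1, 18, 7) = 1, not 4 — violated.
(3) a3 * a6 = 10 * 7 = 70 — satisfied.
(4) abs(18 - 10) = 8; 8 > 6, exceeds bound 6 — violated.
(5) abs(7 - 10) = 3 — satisfied.
(6) a7 = 18, a4 = 7; distinct — satisfied.
(7) a6 = 7, a5 = 18; 7 ≤ 18 (want >) — violated.
(8) a4 = 7 is outside [0, 6] — violated.
(9) a4 + a5 = 25; 25 mod 3 = 1 — satisfied.
(10) a4^2 + a6^2 = 7^2 + 7^2 = 49 + 49 = 98 — satisfied.
(11) 2a4 - 2a6 = 2(7) - 2(7) = 0 — satisfied.

Constraints 2, 4, 7, and 8 are violated.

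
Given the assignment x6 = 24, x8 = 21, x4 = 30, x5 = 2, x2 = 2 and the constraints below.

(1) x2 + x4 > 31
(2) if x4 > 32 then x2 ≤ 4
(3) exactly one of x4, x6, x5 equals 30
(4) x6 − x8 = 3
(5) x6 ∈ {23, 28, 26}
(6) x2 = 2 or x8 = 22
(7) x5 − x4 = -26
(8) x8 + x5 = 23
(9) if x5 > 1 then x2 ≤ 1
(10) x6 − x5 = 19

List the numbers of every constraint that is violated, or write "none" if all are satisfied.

(1) x2 + x4 = 2 + 30 = 32; 32 > 31  OK
(2) x4 = 30, not > 32; antecedent false, conditional vacuously true  OK
(3) x4=30, x6=24, x5=2; 1 of them equals 30  OK
(4) x6 − x8 = 24 − 21 = 3  OK
(5) x6 = 24 is not in {23, 28, 26}  FAIL
(6) x2 = 2 = 2 (first disjunct)  OK
(7) x5 − x4 = 2 − 30 = -28, not -26  FAIL
(8) x8 + x5 = 21 + 2 = 23  OK
(9) x5 = 2 > 1, so we need x2 ≤ 1; but x2 = 2 > 1  FAIL
(10) x6 − x5 = 24 − 2 = 22, not 19  FAIL

No — constraints 5, 7, 9, 10 are not satisfied.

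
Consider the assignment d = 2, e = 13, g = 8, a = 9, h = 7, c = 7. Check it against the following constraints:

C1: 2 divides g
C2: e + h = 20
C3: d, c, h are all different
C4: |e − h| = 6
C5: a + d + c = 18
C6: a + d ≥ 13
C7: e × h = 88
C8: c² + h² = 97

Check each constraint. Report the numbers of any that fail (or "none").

Violated: 3, 6, 7, and 8.

C1: 8 / 2 = 4, so 2 divides 8  true
C2: e + h = 13 + 7 = 20  true
C3: c = h = 7, not all different  false
C4: |13 − 7| = 6  true
C5: a + d + c = 9 + 2 + 7 = 18  true
C6: a + d = 9 + 2 = 11; 11 < 13, bound 13 not met  false
C7: e × h = 13 × 7 = 91, not 88  false
C8: c² + h² = 7² + 7² = 49 + 49 = 98, not 97  false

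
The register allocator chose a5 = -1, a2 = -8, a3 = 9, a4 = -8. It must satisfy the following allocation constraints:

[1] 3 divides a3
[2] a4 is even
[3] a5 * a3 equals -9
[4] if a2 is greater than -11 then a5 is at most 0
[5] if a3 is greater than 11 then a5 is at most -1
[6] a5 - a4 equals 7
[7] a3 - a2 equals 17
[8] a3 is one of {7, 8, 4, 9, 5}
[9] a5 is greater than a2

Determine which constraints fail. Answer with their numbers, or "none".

[1] 9 / 3 = 3, so 3 divides 9  true
[2] a4 = -8 is even  true
[3] a5 * a3 = -1 * 9 = -9  true
[4] a2 = -8 > -11, so we need a5 ≤ 0; a5 = -1 ≤ 0  true
[5] a3 = 9, not > 11; antecedent false, conditional vacuously true  true
[6] a5 - a4 = -1 - (-8) = 7  true
[7] a3 - a2 = 9 - (-8) = 17  true
[8] a3 = 9 is in {7, 8, 4, 9, 5}  true
[9] a5 = -1, a2 = -8; -1 > -8  true

All constraints are satisfied.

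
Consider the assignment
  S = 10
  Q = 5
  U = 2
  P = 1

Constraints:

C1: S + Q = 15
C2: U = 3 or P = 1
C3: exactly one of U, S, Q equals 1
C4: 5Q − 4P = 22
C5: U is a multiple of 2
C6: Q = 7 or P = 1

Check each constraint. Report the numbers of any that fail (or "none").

The assignment fails constraints 3 and 4.

C1: S + Q = 10 + 5 = 15 — holds.
C2: U = 2 ≠ 3, but P = 1 = 1 (second disjunct) — holds.
C3: U=2, S=10, Q=5; 0 of them equal 1, not exactly one — does not hold.
C4: 5Q − 4P = 5(5) − 4(1) = 21, not 22 — does not hold.
C5: 2 / 2 = 1, so 2 divides 2 — holds.
C6: Q = 5 ≠ 7, but P = 1 = 1 (second disjunct) — holds.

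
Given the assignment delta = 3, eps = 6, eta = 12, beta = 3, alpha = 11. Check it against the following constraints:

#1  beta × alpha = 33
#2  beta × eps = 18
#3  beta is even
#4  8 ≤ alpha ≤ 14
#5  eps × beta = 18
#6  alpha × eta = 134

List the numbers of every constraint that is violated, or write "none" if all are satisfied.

#1 beta × alpha = 3 × 11 = 33 — holds.
#2 beta × eps = 3 × 6 = 18 — holds.
#3 beta = 3 is odd — fails.
#4 alpha = 11 lies in [8, 14] — holds.
#5 eps × beta = 6 × 3 = 18 — holds.
#6 alpha × eta = 11 × 12 = 132, not 134 — fails.

Constraints 3, 6 do not hold.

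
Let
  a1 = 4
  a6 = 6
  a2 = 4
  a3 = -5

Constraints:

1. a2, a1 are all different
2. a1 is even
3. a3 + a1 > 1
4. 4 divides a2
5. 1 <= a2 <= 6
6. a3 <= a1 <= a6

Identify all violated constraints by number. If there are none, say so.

Constraints 1 and 3 are violated.

1. a2 = a1 = 4, not all different  fails
2. a1 = 4 is even  holds
3. a3 + a1 = -5 + 4 = -1; -1 ≤ 1, bound 1 not met  fails
4. 4 / 4 = 1, so 4 divides 4  holds
5. a2 = 4 lies in [1, 6]  holds
6. values -5 <= 4 <= 6  holds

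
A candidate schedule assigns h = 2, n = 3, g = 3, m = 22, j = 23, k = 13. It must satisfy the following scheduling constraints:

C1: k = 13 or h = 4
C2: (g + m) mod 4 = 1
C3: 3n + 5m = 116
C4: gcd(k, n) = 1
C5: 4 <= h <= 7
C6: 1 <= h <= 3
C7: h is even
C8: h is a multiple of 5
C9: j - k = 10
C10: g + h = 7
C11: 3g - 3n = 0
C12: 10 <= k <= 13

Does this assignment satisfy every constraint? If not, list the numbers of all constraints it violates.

Violated: 3, 5, 8, and 10.

C1: k = 13 = 13 (first disjunct)  ✓
C2: g + m = 25; 25 mod 4 = 1  ✓
C3: 3n + 5m = 3(3) + 5(22) = 119, not 116  ✗
C4: gcd(13, 3) = 1  ✓
C5: h = 2 is outside [4, 7]  ✗
C6: h = 2 lies in [1, 3]  ✓
C7: h = 2 is even  ✓
C8: 2 = 5*0 + 2, so 5 does not divide 2  ✗
C9: j - k = 23 - 13 = 10  ✓
C10: g + h = 3 + 2 = 5, not 7  ✗
C11: 3g - 3n = 3(3) - 3(3) = 0  ✓
C12: k = 13 lies in [10, 13]  ✓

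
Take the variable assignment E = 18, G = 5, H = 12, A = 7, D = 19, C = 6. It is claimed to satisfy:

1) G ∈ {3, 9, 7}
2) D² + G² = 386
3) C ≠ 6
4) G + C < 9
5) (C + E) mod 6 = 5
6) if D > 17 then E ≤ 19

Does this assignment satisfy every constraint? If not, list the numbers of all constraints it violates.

1) G = 5 is not in {3, 9, 7}  ✗
2) D² + G² = 19² + 5² = 361 + 25 = 386  ✓
3) C = 6, but 6 is required to differ  ✗
4) G + C = 5 + 6 = 11; 11 ≥ 9, bound 9 not met  ✗
5) C + E = 24; 24 mod 6 = 0, not 5  ✗
6) D = 19 > 17, so we need E ≤ 19; E = 18 ≤ 19  ✓

Violated: 1, 3, 4, and 5.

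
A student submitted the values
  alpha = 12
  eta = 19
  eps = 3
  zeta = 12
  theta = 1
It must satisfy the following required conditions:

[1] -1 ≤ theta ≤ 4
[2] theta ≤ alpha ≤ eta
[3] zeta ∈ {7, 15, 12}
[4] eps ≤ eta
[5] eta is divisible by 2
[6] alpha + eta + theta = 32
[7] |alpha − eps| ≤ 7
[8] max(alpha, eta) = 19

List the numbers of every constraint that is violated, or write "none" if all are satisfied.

Constraints 5 and 7 do not hold.

[1] theta = 1 lies in [-1, 4]  OK
[2] values 1 ≤ 12 ≤ 19  OK
[3] zeta = 12 is in {7, 15, 12}  OK
[4] eps = 3, eta = 19; 3 ≤ 19  OK
[5] 19 = 2×9 + 1, so 2 does not divide 19  FAIL
[6] alpha + eta + theta = 12 + 19 + 1 = 32  OK
[7] |12 − 3| = 9; 9 > 7, exceeds bound 7  FAIL
[8] max(12, 19) = 19  OK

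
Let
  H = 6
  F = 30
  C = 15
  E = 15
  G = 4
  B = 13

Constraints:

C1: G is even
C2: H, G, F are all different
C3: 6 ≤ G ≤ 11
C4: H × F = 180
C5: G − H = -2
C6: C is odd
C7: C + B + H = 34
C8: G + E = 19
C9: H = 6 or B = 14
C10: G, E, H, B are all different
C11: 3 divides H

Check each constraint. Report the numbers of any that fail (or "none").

C1: G = 4 is even  yes
C2: values 6, 4, 30 are pairwise distinct  yes
C3: G = 4 is outside [6, 11]  no
C4: H × F = 6 × 30 = 180  yes
C5: G − H = 4 − 6 = -2  yes
C6: C = 15 is odd  yes
C7: C + B + H = 15 + 13 + 6 = 34  yes
C8: G + E = 4 + 15 = 19  yes
C9: H = 6 = 6 (first disjunct)  yes
C10: values 4, 15, 6, 13 are pairwise distinct  yes
C11: 6 / 3 = 2, so 3 divides 6  yes

Constraint 3 does not hold.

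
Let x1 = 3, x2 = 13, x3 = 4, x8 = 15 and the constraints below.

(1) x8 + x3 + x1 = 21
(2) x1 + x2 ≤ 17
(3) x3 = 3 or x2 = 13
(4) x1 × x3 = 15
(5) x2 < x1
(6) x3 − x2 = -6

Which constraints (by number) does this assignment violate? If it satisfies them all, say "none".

Constraints 1, 4, 5, 6 do not hold.

(1) x8 + x3 + x1 = 15 + 4 + 3 = 22, not 21 — violated.
(2) x1 + x2 = 3 + 13 = 16; 16 ≤ 17 — satisfied.
(3) x3 = 4 ≠ 3, but x2 = 13 = 13 (second disjunct) — satisfied.
(4) x1 × x3 = 3 × 4 = 12, not 15 — violated.
(5) x2 = 13, x1 = 3; 13 ≥ 3 (want <) — violated.
(6) x3 − x2 = 4 − 13 = -9, not -6 — violated.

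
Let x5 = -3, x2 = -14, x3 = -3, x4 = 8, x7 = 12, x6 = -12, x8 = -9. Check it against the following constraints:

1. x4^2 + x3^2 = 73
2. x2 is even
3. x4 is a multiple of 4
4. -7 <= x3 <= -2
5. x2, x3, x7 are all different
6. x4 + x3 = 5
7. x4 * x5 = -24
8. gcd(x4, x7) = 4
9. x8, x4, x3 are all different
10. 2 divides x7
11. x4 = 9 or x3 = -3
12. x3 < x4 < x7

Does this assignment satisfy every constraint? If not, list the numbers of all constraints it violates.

1. x4^2 + x3^2 = 8^2 + (-3)^2 = 64 + 9 = 73 — satisfied.
2. x2 = -14 is even — satisfied.
3. 8 / 4 = 2, so 4 divides 8 — satisfied.
4. x3 = -3 lies in [-7, -2] — satisfied.
5. values -14, -3, 12 are pairwise distinct — satisfied.
6. x4 + x3 = 8 + (-3) = 5 — satisfied.
7. x4 * x5 = 8 * (-3) = -24 — satisfied.
8. gcd(8, 12) = 4 — satisfied.
9. values -9, 8, -3 are pairwise distinct — satisfied.
10. 12 / 2 = 6, so 2 divides 12 — satisfied.
11. x4 = 8 ≠ 9, but x3 = -3 = -3 (second disjunct) — satisfied.
12. values -3 < 8 < 12 — satisfied.

None — every constraint holds.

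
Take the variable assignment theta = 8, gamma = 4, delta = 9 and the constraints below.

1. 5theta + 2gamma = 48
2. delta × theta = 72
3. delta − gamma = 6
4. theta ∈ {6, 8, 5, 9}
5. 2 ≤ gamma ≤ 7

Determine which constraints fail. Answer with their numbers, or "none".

1. 5theta + 2gamma = 5(8) + 2(4) = 48  yes
2. delta × theta = 9 × 8 = 72  yes
3. delta − gamma = 9 − 4 = 5, not 6  no
4. theta = 8 is in {6, 8, 5, 9}  yes
5. gamma = 4 lies in [2, 7]  yes

No — constraint 3 is not satisfied.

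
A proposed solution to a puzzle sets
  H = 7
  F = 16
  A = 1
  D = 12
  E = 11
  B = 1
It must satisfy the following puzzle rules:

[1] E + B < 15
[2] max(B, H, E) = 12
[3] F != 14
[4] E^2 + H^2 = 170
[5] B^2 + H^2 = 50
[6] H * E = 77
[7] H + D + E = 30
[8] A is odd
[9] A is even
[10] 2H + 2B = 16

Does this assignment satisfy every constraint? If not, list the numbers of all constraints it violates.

Constraints 2, 9 are violated.

[1] E + B = 11 + 1 = 12; 12 < 15 — OK.
[2] max(1, 7, 11) = 11, not 12 — violated.
[3] F = 16, and 16 ≠ 14 — OK.
[4] E^2 + H^2 = 11^2 + 7^2 = 121 + 49 = 170 — OK.
[5] B^2 + H^2 = 1^2 + 7^2 = 1 + 49 = 50 — OK.
[6] H * E = 7 * 11 = 77 — OK.
[7] H + D + E = 7 + 12 + 11 = 30 — OK.
[8] A = 1 is odd — OK.
[9] A = 1 is odd — violated.
[10] 2H + 2B = 2(7) + 2(1) = 16 — OK.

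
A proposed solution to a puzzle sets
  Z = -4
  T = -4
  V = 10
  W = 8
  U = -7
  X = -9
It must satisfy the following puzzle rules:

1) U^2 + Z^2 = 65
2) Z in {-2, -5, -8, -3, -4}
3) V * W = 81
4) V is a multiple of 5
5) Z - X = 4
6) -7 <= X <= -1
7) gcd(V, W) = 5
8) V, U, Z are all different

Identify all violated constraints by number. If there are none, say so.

The assignment fails constraints 3, 5, 6, 7.

1) U^2 + Z^2 = (-7)^2 + (-4)^2 = 49 + 16 = 65 — satisfied.
2) Z = -4 is in {-2, -5, -8, -3, -4} — satisfied.
3) V * W = 10 * 8 = 80, not 81 — violated.
4) 10 / 5 = 2, so 5 divides 10 — satisfied.
5) Z - X = -4 - (-9) = 5, not 4 — violated.
6) X = -9 is outside [-7, -1] — violated.
7) gcd(10, 8) = 2, not 5 — violated.
8) values 10, -7, -4 are pairwise distinct — satisfied.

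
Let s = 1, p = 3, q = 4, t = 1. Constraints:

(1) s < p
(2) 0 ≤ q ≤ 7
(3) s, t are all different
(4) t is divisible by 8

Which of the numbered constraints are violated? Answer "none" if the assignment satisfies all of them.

(1) s = 1, p = 3; 1 < 3  ✓
(2) q = 4 lies in [0, 7]  ✓
(3) s = t = 1, not all different  ✗
(4) 1 = 8×0 + 1, so 8 does not divide 1  ✗

No — constraints 3 and 4 are not satisfied.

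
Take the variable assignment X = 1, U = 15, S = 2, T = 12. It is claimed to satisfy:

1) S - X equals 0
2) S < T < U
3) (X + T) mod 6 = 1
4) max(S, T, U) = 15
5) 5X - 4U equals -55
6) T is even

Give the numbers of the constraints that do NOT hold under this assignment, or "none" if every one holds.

1) S - X = 2 - 1 = 1, not 0  fails
2) values 2 < 12 < 15  holds
3) X + T = 13; 13 mod 6 = 1  holds
4) max(2, 12, 15) = 15  holds
5) 5X - 4U = 5(1) - 4(15) = -55  holds
6) T = 12 is even  holds

Constraint 1 is violated.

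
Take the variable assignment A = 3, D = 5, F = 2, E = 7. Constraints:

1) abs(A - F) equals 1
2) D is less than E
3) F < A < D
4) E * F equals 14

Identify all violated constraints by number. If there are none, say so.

No violations.

1) abs(3 - 2) = 1  OK
2) D = 5, E = 7; 5 < 7  OK
3) values 2 < 3 < 5  OK
4) E * F = 7 * 2 = 14  OK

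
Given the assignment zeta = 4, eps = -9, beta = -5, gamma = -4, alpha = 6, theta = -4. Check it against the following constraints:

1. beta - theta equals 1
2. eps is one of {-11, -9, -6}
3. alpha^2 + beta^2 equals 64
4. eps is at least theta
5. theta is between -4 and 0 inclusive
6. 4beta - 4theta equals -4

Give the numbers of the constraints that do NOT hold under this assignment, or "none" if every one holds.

1. beta - theta = -5 - (-4) = -1, not 1 — fails.
2. eps = -9 is in {-11, -9, -6} — holds.
3. alpha^2 + beta^2 = 6^2 + (-5)^2 = 36 + 25 = 61, not 64 — fails.
4. eps = -9, theta = -4; -9 < -4 (want ≥) — fails.
5. theta = -4 lies in [-4, 0] — holds.
6. 4beta - 4theta = 4(-5) - 4(-4) = -4 — holds.

Violated: 1, 3, and 4.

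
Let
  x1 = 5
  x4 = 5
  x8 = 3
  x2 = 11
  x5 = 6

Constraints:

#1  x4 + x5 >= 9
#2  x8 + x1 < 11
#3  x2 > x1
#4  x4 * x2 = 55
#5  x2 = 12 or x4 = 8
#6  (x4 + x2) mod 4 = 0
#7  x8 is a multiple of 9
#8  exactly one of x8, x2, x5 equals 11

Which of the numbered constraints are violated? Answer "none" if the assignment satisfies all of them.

#1 x4 + x5 = 5 + 6 = 11; 11 ≥ 9  true
#2 x8 + x1 = 3 + 5 = 8; 8 < 11  true
#3 x2 = 11, x1 = 5; 11 > 5  true
#4 x4 * x2 = 5 * 11 = 55  true
#5 x2 = 11 ≠ 12 and x4 = 5 ≠ 8; both disjuncts false  false
#6 x4 + x2 = 16; 16 mod 4 = 0  true
#7 3 = 9*0 + 3, so 9 does not divide 3  false
#8 x8=3, x2=11, x5=6; 1 of them equals 11  true

No — constraints 5 and 7 are not satisfied.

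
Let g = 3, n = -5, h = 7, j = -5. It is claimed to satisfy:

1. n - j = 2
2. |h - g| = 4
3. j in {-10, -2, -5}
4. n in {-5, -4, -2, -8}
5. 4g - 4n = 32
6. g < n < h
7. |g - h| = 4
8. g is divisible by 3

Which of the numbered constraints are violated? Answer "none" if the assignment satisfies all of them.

1. n - j = -5 - (-5) = 0, not 2  fails
2. |7 - 3| = 4  holds
3. j = -5 is in {-10, -2, -5}  holds
4. n = -5 is in {-5, -4, -2, -8}  holds
5. 4g - 4n = 4(3) - 4(-5) = 32  holds
6. values 3, -5, 7; g = 3 is not < n = -5  fails
7. |3 - 7| = 4  holds
8. 3 / 3 = 1, so 3 divides 3  holds

Constraints 1, 6 are violated.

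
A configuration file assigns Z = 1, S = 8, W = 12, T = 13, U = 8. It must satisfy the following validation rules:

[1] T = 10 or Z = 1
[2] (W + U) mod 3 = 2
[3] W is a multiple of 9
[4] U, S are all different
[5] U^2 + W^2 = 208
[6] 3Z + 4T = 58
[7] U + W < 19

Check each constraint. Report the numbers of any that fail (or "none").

No — constraints 3, 4, 6, and 7 are not satisfied.

[1] T = 13 ≠ 10, but Z = 1 = 1 (second disjunct)  ✔
[2] W + U = 20; 20 mod 3 = 2  ✔
[3] 12 = 9*1 + 3, so 9 does not divide 12  ✘
[4] U = S = 8, not all different  ✘
[5] U^2 + W^2 = 8^2 + 12^2 = 64 + 144 = 208  ✔
[6] 3Z + 4T = 3(1) + 4(13) = 55, not 58  ✘
[7] U + W = 8 + 12 = 20; 20 ≥ 19, bound 19 not met  ✘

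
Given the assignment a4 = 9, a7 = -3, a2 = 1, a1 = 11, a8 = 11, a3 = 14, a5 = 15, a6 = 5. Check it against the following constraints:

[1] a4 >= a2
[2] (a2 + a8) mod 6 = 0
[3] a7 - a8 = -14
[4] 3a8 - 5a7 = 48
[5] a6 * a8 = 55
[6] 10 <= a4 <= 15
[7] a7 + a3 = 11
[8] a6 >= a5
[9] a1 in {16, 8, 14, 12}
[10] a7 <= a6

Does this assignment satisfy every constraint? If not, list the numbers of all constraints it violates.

The assignment fails constraints 6, 8, and 9.

[1] a4 = 9, a2 = 1; 9 ≥ 1 — satisfied.
[2] a2 + a8 = 12; 12 mod 6 = 0 — satisfied.
[3] a7 - a8 = -3 - 11 = -14 — satisfied.
[4] 3a8 - 5a7 = 3(11) - 5(-3) = 48 — satisfied.
[5] a6 * a8 = 5 * 11 = 55 — satisfied.
[6] a4 = 9 is outside [10, 15] — violated.
[7] a7 + a3 = -3 + 14 = 11 — satisfied.
[8] a6 = 5, a5 = 15; 5 < 15 (want ≥) — violated.
[9] a1 = 11 is not in {16, 8, 14, 12} — violated.
[10] a7 = -3, a6 = 5; -3 ≤ 5 — satisfied.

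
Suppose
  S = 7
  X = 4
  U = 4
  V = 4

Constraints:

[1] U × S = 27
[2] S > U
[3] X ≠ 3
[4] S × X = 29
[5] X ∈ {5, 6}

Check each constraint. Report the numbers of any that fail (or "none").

[1] U × S = 4 × 7 = 28, not 27 — violated.
[2] S = 7, U = 4; 7 > 4 — satisfied.
[3] X = 4, and 4 ≠ 3 — satisfied.
[4] S × X = 7 × 4 = 28, not 29 — violated.
[5] X = 4 is not in {5, 6} — violated.

Constraints 1, 4, 5 do not hold.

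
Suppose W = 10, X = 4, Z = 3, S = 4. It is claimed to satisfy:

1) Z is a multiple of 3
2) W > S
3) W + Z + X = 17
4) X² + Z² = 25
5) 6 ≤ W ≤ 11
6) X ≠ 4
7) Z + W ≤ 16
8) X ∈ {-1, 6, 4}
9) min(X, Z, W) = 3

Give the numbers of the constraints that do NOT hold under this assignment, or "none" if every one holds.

Violated: 6.

1) 3 / 3 = 1, so 3 divides 3  ✓
2) W = 10, S = 4; 10 > 4  ✓
3) W + Z + X = 10 + 3 + 4 = 17  ✓
4) X² + Z² = 4² + 3² = 16 + 9 = 25  ✓
5) W = 10 lies in [6, 11]  ✓
6) X = 4, but 4 is required to differ  ✗
7) Z + W = 3 + 10 = 13; 13 ≤ 16  ✓
8) X = 4 is in {-1, 6, 4}  ✓
9) min(4, 3, 10) = 3  ✓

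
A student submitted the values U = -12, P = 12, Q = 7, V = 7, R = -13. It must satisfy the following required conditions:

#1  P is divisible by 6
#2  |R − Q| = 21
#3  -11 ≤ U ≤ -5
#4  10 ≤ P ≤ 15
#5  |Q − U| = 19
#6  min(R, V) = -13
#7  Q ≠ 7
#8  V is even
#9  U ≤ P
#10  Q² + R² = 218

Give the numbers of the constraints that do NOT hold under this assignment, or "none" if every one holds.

#1 12 / 6 = 2, so 6 divides 12  yes
#2 |-13 − 7| = 20, not 21  no
#3 U = -12 is outside [-11, -5]  no
#4 P = 12 lies in [10, 15]  yes
#5 |7 − (-12)| = 19  yes
#6 min(-13, 7) = -13  yes
#7 Q = 7, but 7 is required to differ  no
#8 V = 7 is odd  no
#9 U = -12, P = 12; -12 ≤ 12  yes
#10 Q² + R² = 7² + (-13)² = 49 + 169 = 218  yes

The assignment fails constraints 2, 3, 7, and 8.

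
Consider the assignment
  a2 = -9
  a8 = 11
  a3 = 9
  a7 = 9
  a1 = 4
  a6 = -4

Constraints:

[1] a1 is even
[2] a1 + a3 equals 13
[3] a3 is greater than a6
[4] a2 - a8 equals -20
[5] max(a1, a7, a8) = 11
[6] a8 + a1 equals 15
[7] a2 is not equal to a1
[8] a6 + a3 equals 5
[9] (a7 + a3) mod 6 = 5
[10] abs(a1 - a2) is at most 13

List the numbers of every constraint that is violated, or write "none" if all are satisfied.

The assignment fails constraint 9.

[1] a1 = 4 is even — holds.
[2] a1 + a3 = 4 + 9 = 13 — holds.
[3] a3 = 9, a6 = -4; 9 > -4 — holds.
[4] a2 - a8 = -9 - 11 = -20 — holds.
[5] max(4, 9, 11) = 11 — holds.
[6] a8 + a1 = 11 + 4 = 15 — holds.
[7] a2 = -9, a1 = 4; distinct — holds.
[8] a6 + a3 = -4 + 9 = 5 — holds.
[9] a7 + a3 = 18; 18 mod 6 = 0, not 5 — does not hold.
[10] abs(4 - (-9)) = 13; 13 ≤ 13 — holds.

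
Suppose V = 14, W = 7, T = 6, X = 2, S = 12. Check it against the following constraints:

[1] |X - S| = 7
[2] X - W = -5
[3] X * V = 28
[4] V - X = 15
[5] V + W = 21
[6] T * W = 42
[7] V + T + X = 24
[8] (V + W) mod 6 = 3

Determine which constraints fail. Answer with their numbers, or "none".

Constraints 1, 4, 7 are violated.

[1] |2 - 12| = 10, not 7  false
[2] X - W = 2 - 7 = -5  true
[3] X * V = 2 * 14 = 28  true
[4] V - X = 14 - 2 = 12, not 15  false
[5] V + W = 14 + 7 = 21  true
[6] T * W = 6 * 7 = 42  true
[7] V + T + X = 14 + 6 + 2 = 22, not 24  false
[8] V + W = 21; 21 mod 6 = 3  true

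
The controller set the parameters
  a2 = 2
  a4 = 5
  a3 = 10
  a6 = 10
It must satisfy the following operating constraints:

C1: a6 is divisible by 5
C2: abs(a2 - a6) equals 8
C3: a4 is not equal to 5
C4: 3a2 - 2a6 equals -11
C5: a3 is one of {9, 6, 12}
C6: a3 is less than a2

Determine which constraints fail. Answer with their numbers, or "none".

The assignment fails constraints 3, 4, 5, and 6.

C1: 10 / 5 = 2, so 5 divides 10 — holds.
C2: abs(2 - 10) = 8 — holds.
C3: a4 = 5, but 5 is required to differ — does not hold.
C4: 3a2 - 2a6 = 3(2) - 2(10) = -14, not -11 — does not hold.
C5: a3 = 10 is not in {9, 6, 12} — does not hold.
C6: a3 = 10, a2 = 2; 10 ≥ 2 (want <) — does not hold.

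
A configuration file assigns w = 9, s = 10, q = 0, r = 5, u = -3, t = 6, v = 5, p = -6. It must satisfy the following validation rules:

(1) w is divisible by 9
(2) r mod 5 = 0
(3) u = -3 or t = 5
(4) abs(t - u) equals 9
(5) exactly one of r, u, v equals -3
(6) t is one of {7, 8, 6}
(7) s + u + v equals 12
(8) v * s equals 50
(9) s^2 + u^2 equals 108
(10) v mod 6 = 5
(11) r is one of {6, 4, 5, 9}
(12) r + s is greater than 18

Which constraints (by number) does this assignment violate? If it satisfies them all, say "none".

(1) 9 / 9 = 1, so 9 divides 9 — OK.
(2) 5 mod 5 = 0 — OK.
(3) u = -3 = -3 (first disjunct) — OK.
(4) abs(6 - (-3)) = 9 — OK.
(5) r=5, u=-3, v=5; 1 of them equals -3 — OK.
(6) t = 6 is in {7, 8, 6} — OK.
(7) s + u + v = 10 + (-3) + 5 = 12 — OK.
(8) v * s = 5 * 10 = 50 — OK.
(9) s^2 + u^2 = 10^2 + (-3)^2 = 100 + 9 = 109, not 108 — violated.
(10) 5 mod 6 = 5 — OK.
(11) r = 5 is in {6, 4, 5, 9} — OK.
(12) r + s = 5 + 10 = 15; 15 ≤ 18, bound 18 not met — violated.

No — constraints 9 and 12 are not satisfied.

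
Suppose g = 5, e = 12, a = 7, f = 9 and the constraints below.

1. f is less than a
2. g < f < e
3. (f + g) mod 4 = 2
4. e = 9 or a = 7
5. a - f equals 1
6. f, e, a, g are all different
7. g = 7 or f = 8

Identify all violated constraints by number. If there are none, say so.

1. f = 9, a = 7; 9 ≥ 7 (want <) — fails.
2. values 5 < 9 < 12 — holds.
3. f + g = 14; 14 mod 4 = 2 — holds.
4. e = 12 ≠ 9, but a = 7 = 7 (second disjunct) — holds.
5. a - f = 7 - 9 = -2, not 1 — fails.
6. values 9, 12, 7, 5 are pairwise distinct — holds.
7. g = 5 ≠ 7 and f = 9 ≠ 8; both disjuncts false — fails.

No — constraints 1, 5, and 7 are not satisfied.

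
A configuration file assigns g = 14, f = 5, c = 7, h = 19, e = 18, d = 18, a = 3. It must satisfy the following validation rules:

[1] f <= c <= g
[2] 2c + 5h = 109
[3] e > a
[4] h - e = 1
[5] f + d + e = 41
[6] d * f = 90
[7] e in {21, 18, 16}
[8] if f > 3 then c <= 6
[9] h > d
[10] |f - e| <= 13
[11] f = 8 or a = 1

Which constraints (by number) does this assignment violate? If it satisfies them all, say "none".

Constraints 8 and 11 are violated.

[1] values 5 <= 7 <= 14  ✔
[2] 2c + 5h = 2(7) + 5(19) = 109  ✔
[3] e = 18, a = 3; 18 > 3  ✔
[4] h - e = 19 - 18 = 1  ✔
[5] f + d + e = 5 + 18 + 18 = 41  ✔
[6] d * f = 18 * 5 = 90  ✔
[7] e = 18 is in {21, 18, 16}  ✔
[8] f = 5 > 3, so we need c ≤ 6; but c = 7 > 6  ✘
[9] h = 19, d = 18; 19 > 18  ✔
[10] |5 - 18| = 13; 13 ≤ 13  ✔
[11] f = 5 ≠ 8 and a = 3 ≠ 1; both disjuncts false  ✘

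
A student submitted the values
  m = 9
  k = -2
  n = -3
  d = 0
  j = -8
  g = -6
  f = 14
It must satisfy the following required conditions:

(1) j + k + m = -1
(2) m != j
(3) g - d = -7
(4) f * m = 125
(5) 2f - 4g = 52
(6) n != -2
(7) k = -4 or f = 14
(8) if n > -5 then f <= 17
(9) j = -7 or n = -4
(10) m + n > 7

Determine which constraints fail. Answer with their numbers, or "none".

Constraints 3, 4, 9, 10 do not hold.

(1) j + k + m = -8 + (-2) + 9 = -1 — holds.
(2) m = 9, j = -8; distinct — holds.
(3) g - d = -6 - 0 = -6, not -7 — does not hold.
(4) f * m = 14 * 9 = 126, not 125 — does not hold.
(5) 2f - 4g = 2(14) - 4(-6) = 52 — holds.
(6) n = -3, and -3 ≠ -2 — holds.
(7) k = -2 ≠ -4, but f = 14 = 14 (second disjunct) — holds.
(8) n = -3 > -5, so we need f ≤ 17; f = 14 ≤ 17 — holds.
(9) j = -8 ≠ -7 and n = -3 ≠ -4; both disjuncts false — does not hold.
(10) m + n = 9 + (-3) = 6; 6 ≤ 7, bound 7 not met — does not hold.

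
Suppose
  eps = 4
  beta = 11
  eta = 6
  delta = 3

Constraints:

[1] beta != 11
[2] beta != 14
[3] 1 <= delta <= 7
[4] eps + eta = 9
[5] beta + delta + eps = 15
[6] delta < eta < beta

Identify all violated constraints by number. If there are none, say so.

[1] beta = 11, but 11 is required to differ — violated.
[2] beta = 11, and 11 ≠ 14 — OK.
[3] delta = 3 lies in [1, 7] — OK.
[4] eps + eta = 4 + 6 = 10, not 9 — violated.
[5] beta + delta + eps = 11 + 3 + 4 = 18, not 15 — violated.
[6] values 3 < 6 < 11 — OK.

The assignment fails constraints 1, 4, and 5.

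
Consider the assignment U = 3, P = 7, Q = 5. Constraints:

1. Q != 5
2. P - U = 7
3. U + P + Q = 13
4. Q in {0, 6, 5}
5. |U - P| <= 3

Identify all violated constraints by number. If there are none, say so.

1. Q = 5, but 5 is required to differ — does not hold.
2. P - U = 7 - 3 = 4, not 7 — does not hold.
3. U + P + Q = 3 + 7 + 5 = 15, not 13 — does not hold.
4. Q = 5 is in {0, 6, 5} — holds.
5. |3 - 7| = 4; 4 > 3, exceeds bound 3 — does not hold.

Constraints 1, 2, 3, and 5 are violated.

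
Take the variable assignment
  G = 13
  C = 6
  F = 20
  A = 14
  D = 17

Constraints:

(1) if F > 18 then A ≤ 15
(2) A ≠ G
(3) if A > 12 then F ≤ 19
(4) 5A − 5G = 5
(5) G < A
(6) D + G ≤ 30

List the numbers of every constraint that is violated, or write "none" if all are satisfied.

(1) F = 20 > 18, so we need A ≤ 15; A = 14 ≤ 15  holds
(2) A = 14, G = 13; distinct  holds
(3) A = 14 > 12, so we need F ≤ 19; but F = 20 > 19  fails
(4) 5A − 5G = 5(14) − 5(13) = 5  holds
(5) G = 13, A = 14; 13 < 14  holds
(6) D + G = 17 + 13 = 30; 30 ≤ 30  holds

The assignment fails constraint 3.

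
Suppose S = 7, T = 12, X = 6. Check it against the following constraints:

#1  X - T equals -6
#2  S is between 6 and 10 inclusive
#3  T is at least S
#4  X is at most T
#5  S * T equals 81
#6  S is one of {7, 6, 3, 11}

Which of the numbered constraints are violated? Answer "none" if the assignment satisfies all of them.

#1 X - T = 6 - 12 = -6  yes
#2 S = 7 lies in [6, 10]  yes
#3 T = 12, S = 7; 12 ≥ 7  yes
#4 X = 6, T = 12; 6 ≤ 12  yes
#5 S * T = 7 * 12 = 84, not 81  no
#6 S = 7 is in {7, 6, 3, 11}  yes

Constraint 5 does not hold.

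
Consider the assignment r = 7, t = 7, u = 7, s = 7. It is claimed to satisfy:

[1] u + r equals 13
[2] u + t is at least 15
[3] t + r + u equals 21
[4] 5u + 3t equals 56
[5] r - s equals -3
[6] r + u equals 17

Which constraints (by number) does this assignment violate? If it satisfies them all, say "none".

No — constraints 1, 2, 5, and 6 are not satisfied.

[1] u + r = 7 + 7 = 14, not 13 — violated.
[2] u + t = 7 + 7 = 14; 14 < 15, bound 15 not met — violated.
[3] t + r + u = 7 + 7 + 7 = 21 — satisfied.
[4] 5u + 3t = 5(7) + 3(7) = 56 — satisfied.
[5] r - s = 7 - 7 = 0, not -3 — violated.
[6] r + u = 7 + 7 = 14, not 17 — violated.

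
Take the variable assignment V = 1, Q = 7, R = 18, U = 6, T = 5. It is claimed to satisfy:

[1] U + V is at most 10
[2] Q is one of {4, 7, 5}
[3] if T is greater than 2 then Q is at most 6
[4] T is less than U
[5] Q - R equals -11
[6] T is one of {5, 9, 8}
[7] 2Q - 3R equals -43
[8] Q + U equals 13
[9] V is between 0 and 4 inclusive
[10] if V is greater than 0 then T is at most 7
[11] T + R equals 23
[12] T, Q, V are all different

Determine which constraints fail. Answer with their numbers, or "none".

Violated: 3 and 7.

[1] U + V = 6 + 1 = 7; 7 ≤ 10  ✓
[2] Q = 7 is in {4, 7, 5}  ✓
[3] T = 5 > 2, so we need Q ≤ 6; but Q = 7 > 6  ✗
[4] T = 5, U = 6; 5 < 6  ✓
[5] Q - R = 7 - 18 = -11  ✓
[6] T = 5 is in {5, 9, 8}  ✓
[7] 2Q - 3R = 2(7) - 3(18) = -40, not -43  ✗
[8] Q + U = 7 + 6 = 13  ✓
[9] V = 1 lies in [0, 4]  ✓
[10] V = 1 > 0, so we need T ≤ 7; T = 5 ≤ 7  ✓
[11] T + R = 5 + 18 = 23  ✓
[12] values 5, 7, 1 are pairwise distinct  ✓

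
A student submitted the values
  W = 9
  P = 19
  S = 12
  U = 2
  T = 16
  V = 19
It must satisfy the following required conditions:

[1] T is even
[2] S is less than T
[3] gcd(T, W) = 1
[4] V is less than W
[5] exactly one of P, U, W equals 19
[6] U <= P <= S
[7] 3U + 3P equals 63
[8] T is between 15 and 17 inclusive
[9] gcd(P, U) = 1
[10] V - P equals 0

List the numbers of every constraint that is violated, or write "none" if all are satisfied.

The assignment fails constraints 4 and 6.

[1] T = 16 is even  OK
[2] S = 12, T = 16; 12 < 16  OK
[3] gcd(16, 9) = 1  OK
[4] V = 19, W = 9; 19 ≥ 9 (want <)  FAIL
[5] P=19, U=2, W=9; 1 of them equals 19  OK
[6] values 2, 19, 12; P = 19 is not <= S = 12  FAIL
[7] 3U + 3P = 3(2) + 3(19) = 63  OK
[8] T = 16 lies in [15, 17]  OK
[9] gcd(19, 2) = 1  OK
[10] V - P = 19 - 19 = 0  OK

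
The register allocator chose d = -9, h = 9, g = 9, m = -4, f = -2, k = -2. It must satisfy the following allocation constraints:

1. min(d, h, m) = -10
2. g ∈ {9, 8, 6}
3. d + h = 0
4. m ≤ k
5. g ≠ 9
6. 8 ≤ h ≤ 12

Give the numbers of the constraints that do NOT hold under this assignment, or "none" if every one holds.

No — constraints 1, 5 are not satisfied.

1. min(-9, 9, -4) = -9, not -10 — violated.
2. g = 9 is in {9, 8, 6} — satisfied.
3. d + h = -9 + 9 = 0 — satisfied.
4. m = -4, k = -2; -4 ≤ -2 — satisfied.
5. g = 9, but 9 is required to differ — violated.
6. h = 9 lies in [8, 12] — satisfied.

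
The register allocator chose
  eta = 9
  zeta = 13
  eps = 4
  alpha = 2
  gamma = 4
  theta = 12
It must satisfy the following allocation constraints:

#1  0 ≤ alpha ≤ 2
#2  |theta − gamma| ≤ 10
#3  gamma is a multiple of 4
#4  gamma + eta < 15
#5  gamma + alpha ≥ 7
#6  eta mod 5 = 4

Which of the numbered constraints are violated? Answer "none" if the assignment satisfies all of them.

The assignment fails constraint 5.

#1 alpha = 2 lies in [0, 2] — OK.
#2 |12 − 4| = 8; 8 ≤ 10 — OK.
#3 4 / 4 = 1, so 4 divides 4 — OK.
#4 gamma + eta = 4 + 9 = 13; 13 < 15 — OK.
#5 gamma + alpha = 4 + 2 = 6; 6 < 7, bound 7 not met — violated.
#6 9 mod 5 = 4 — OK.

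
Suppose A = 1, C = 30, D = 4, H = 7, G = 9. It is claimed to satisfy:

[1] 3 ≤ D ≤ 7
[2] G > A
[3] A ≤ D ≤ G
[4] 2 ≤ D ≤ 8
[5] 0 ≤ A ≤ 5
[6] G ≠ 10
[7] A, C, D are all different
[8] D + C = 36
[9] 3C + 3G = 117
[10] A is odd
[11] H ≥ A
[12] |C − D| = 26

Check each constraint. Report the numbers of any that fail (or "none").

Constraint 8 does not hold.

[1] D = 4 lies in [3, 7] — OK.
[2] G = 9, A = 1; 9 > 1 — OK.
[3] values 1 ≤ 4 ≤ 9 — OK.
[4] D = 4 lies in [2, 8] — OK.
[5] A = 1 lies in [0, 5] — OK.
[6] G = 9, and 9 ≠ 10 — OK.
[7] values 1, 30, 4 are pairwise distinct — OK.
[8] D + C = 4 + 30 = 34, not 36 — violated.
[9] 3C + 3G = 3(30) + 3(9) = 117 — OK.
[10] A = 1 is odd — OK.
[11] H = 7, A = 1; 7 ≥ 1 — OK.
[12] |30 − 4| = 26 — OK.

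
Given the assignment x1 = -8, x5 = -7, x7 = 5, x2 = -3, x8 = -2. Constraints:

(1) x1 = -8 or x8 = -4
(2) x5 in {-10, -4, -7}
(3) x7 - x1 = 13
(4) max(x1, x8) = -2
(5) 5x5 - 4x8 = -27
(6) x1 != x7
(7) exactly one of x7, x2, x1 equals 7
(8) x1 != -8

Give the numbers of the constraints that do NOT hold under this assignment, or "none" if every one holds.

Constraints 7 and 8 are violated.

(1) x1 = -8 = -8 (first disjunct) — holds.
(2) x5 = -7 is in {-10, -4, -7} — holds.
(3) x7 - x1 = 5 - (-8) = 13 — holds.
(4) max(-8, -2) = -2 — holds.
(5) 5x5 - 4x8 = 5(-7) - 4(-2) = -27 — holds.
(6) x1 = -8, x7 = 5; distinct — holds.
(7) x7=5, x2=-3, x1=-8; 0 of them equal 7, not exactly one — fails.
(8) x1 = -8, but -8 is required to differ — fails.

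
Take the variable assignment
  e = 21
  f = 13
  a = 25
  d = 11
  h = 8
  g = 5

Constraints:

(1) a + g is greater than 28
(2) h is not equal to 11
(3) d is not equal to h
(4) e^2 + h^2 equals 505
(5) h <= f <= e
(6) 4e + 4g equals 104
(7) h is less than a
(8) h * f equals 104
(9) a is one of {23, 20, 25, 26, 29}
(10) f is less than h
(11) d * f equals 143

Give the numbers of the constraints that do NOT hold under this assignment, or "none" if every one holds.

(1) a + g = 25 + 5 = 30; 30 > 28  ✓
(2) h = 8, and 8 ≠ 11  ✓
(3) d = 11, h = 8; distinct  ✓
(4) e^2 + h^2 = 21^2 + 8^2 = 441 + 64 = 505  ✓
(5) values 8 <= 13 <= 21  ✓
(6) 4e + 4g = 4(21) + 4(5) = 104  ✓
(7) h = 8, a = 25; 8 < 25  ✓
(8) h * f = 8 * 13 = 104  ✓
(9) a = 25 is in {23, 20, 25, 26, 29}  ✓
(10) f = 13, h = 8; 13 ≥ 8 (want <)  ✗
(11) d * f = 11 * 13 = 143  ✓

The assignment fails constraint 10.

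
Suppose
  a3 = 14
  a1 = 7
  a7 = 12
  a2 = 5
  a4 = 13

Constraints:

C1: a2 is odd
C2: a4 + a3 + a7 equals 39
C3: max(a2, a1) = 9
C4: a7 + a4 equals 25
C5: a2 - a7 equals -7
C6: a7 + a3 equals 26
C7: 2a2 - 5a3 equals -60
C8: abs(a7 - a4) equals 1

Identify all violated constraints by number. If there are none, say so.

C1: a2 = 5 is odd  ✓
C2: a4 + a3 + a7 = 13 + 14 + 12 = 39  ✓
C3: max(5, 7) = 7, not 9  ✗
C4: a7 + a4 = 12 + 13 = 25  ✓
C5: a2 - a7 = 5 - 12 = -7  ✓
C6: a7 + a3 = 12 + 14 = 26  ✓
C7: 2a2 - 5a3 = 2(5) - 5(14) = -60  ✓
C8: abs(12 - 13) = 1  ✓

Constraint 3 does not hold.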